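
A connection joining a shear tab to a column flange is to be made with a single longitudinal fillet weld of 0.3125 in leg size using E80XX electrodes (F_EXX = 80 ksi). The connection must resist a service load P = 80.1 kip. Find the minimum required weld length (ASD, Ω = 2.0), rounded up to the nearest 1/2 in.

L = 15.5 in

Throat t_e = 0.707 × 0.3125 = 0.2209 in.
r_n/Ω = (0.6 × 80 × 0.2209) / 2.0 = 5.302 kip/in.
L_req = P / (r_n/Ω) = 80.1 / 5.302 = 15.11 in total.
Round up → use L = 15.5 in.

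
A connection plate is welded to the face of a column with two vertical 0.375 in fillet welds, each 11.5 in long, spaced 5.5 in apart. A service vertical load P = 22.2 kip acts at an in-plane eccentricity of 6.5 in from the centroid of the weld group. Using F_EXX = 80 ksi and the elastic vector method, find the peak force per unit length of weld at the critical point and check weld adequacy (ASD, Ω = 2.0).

f_max ≈ 2.71 kip/in; adequate

Total weld length L_w = 23 in. Treat welds as unit-width lines.
Polar moment about centroid: J = 2[d³/12 + d(b/2)²] = 2[11.5³/12 + 11.5×2.75²] = 427.4 in³.
Direct shear f_v = P/L_w = 22.2 / 23 = 0.9652 kip/in (vertical).
Torsion M = P·e = 22.2 × 6.5 = 144.3 kip·in.
Critical point at (x, y) = (2.75, 5.75) from centroid. f_tx = M·y/J = 1.941 kip/in; f_ty = M·x/J = 0.9284 kip/in.
Resultant f_max = √[f_tx² + (f_v + f_ty)²] = √[1.941² + (0.9652 + 0.9284)²] = 2.712 kip/in.
Capacity per unit length: r_n/Ω = (1/2.0) × 0.6 × 80 × (0.707 × 0.375) = 6.363 kip/in.
2.712 ≤ 6.363 → adequate.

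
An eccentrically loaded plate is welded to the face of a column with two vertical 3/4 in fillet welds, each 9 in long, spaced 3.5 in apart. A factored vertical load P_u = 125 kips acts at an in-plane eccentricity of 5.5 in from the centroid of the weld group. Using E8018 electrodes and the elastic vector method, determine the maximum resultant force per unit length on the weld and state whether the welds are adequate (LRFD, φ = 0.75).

E80XX → F_EXX = 80 ksi.
Total weld length L_w = 18 in. Treat welds as unit-width lines.
Polar moment about centroid: J = 2[d³/12 + d(b/2)²] = 2[9³/12 + 9×1.75²] = 176.6 in³.
Direct shear f_v = P/L_w = 125 / 18 = 6.944 kip/in (vertical).
Torsion M = P·e = 125 × 5.5 = 687.5 kip·in.
Critical point at (x, y) = (1.75, 4.5) from centroid. f_tx = M·y/J = 17.52 kip/in; f_ty = M·x/J = 6.812 kip/in.
Resultant f_max = √[f_tx² + (f_v + f_ty)²] = √[17.52² + (6.944 + 6.812)²] = 22.27 kip/in.
Capacity per unit length: φr_n = 0.75 × 0.6 × 80 × (0.707 × 0.75) = 19.09 kip/in.
22.27 > 19.09 → NOT adequate.

f_max ≈ 22.3 kip/in; NOT adequate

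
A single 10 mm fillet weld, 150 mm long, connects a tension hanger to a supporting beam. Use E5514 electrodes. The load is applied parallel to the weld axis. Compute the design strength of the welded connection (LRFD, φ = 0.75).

E55XX → F_EXX = 550 MPa.
Effective throat t_e = 0.707 × 10 = 7.07 mm.
Total length L = 150 mm; A_we = 7.07 × 150 = 1060 mm².
F_nw = 0.6 F_EXX = 0.6 × 550 = 330 MPa.
φR_n = 0.75 × 330 × 1060 × 10⁻³ = 262.5 kN.

φR_n ≈ 262 kN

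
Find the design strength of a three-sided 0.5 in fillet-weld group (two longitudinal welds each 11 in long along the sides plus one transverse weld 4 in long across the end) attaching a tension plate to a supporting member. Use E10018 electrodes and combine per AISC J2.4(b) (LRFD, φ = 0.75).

φR_n ≈ 414 kip

E100XX → F_EXX = 100 ksi.
t_e = 0.707 × 0.5 = 0.3535 in.
R_nwl = 0.6 × 100 × 0.3535 × 22 = 466.6 kip (longitudinal, 2 welds).
R_nwt = 0.6 × 100 × 0.3535 × 4 = 84.84 kip (transverse, base value).
(i) R_nwl + R_nwt = 551.5 kip; (ii) 0.85 R_nwl + 1.5 R_nwt = 523.9 kip.
R_n = max = 551.5 kip [governs: (i)]; φR_n = 413.6 kip.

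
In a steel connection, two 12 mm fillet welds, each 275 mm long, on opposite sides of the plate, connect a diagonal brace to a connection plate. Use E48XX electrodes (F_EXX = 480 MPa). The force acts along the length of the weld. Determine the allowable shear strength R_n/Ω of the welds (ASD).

R_n/Ω ≈ 672 kN

Effective throat t_e = 0.707 × 12 = 8.484 mm.
Total length L = 550 mm; A_we = 8.484 × 550 = 4666 mm².
F_nw = 0.6 F_EXX = 0.6 × 480 = 288 MPa.
R_n = 288 × 4666 × 10⁻³ = 1344 kN; R_n/Ω = 1344/2.0 = 671.9 kN.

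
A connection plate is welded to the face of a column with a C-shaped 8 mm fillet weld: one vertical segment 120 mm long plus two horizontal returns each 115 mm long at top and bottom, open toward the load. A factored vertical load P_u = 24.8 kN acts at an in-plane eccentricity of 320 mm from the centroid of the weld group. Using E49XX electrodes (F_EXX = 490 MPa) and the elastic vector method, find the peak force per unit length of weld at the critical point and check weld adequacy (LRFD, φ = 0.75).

f_max ≈ 580 N/mm; adequate

Total weld length L_w = 350 mm. Treat welds as unit-width lines.
Centroid: x̄ = 2×115×57.5 / 350 = 37.79 mm from the vertical weld.
Polar moment about centroid: J = I_x + I_y = [120³/12 + 2×115×60²] + [120×37.79² + 2(115³/12 + 115×19.71²)] = 1486000 mm³.
Direct shear f_v = P/L_w = 24.8×10³ / 350 = 70.86 N/mm (vertical).
Torsion M = P·e = 24.8×10³ × 320 = 7936000 N·mm.
Critical point at (x, y) = (77.21, 60) from centroid. f_tx = M·y/J = 320.4 N/mm; f_ty = M·x/J = 412.3 N/mm.
Resultant f_max = √[f_tx² + (f_v + f_ty)²] = √[320.4² + (70.86 + 412.3)²] = 579.7 N/mm.
Capacity per unit length: φr_n = 0.75 × 0.6 × 490 × (0.707 × 8) = 1247 N/mm.
579.7 ≤ 1247 → adequate.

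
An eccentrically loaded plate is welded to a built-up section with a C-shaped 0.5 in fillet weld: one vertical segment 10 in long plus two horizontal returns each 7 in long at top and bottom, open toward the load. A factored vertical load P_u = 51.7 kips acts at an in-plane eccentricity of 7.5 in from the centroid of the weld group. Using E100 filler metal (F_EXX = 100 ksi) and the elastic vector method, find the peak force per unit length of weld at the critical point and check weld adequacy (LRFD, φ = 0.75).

Total weld length L_w = 24 in. Treat welds as unit-width lines.
Centroid: x̄ = 2×7×3.5 / 24 = 2.042 in from the vertical weld.
Polar moment about centroid: J = I_x + I_y = [10³/12 + 2×7×5²] + [10×2.042² + 2(7³/12 + 7×1.458²)] = 562 in³.
Direct shear f_v = P/L_w = 51.7 / 24 = 2.154 kip/in (vertical).
Torsion M = P·e = 51.7 × 7.5 = 387.75 kip·in.
Critical point at (x, y) = (4.958, 5) from centroid. f_tx = M·y/J = 3.45 kip/in; f_ty = M·x/J = 3.421 kip/in.
Resultant f_max = √[f_tx² + (f_v + f_ty)²] = √[3.45² + (2.154 + 3.421)²] = 6.556 kip/in.
Capacity per unit length: φr_n = 0.75 × 0.6 × 100 × (0.707 × 0.5) = 15.91 kip/in.
6.556 ≤ 15.91 → adequate.

f_max ≈ 6.56 kip/in; adequate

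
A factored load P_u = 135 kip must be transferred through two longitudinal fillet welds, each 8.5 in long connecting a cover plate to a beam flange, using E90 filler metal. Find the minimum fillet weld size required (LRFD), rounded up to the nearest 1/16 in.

w = 5/16 in

E90XX → F_EXX = 90 ksi.
Total weld length L = 17 in.
Required throat t_e = P_u / (φ × 0.6 F_EXX × L) = 135 / (0.75 × 0.6 × 90 × 17) = 0.1961 in.
Required leg w = t_e / 0.707 = 0.2773 in → use 5/16 in.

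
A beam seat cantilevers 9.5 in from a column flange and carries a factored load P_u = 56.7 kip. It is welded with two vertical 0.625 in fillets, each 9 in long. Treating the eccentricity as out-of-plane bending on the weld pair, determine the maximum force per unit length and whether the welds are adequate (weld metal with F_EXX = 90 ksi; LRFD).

f_max ≈ 20.2 kip/in; NOT adequate

L_w = 2 × 9 = 18 in; section modulus (unit throat) S = 2 × L²/6 = 27 in².
Direct shear f_v = P/L_w = 56.7/18 = 3.15 kip/in.
Moment M = P × e = 56.7 × 9.5 = 538.65 kip·in; bending f_b = M/S = 19.95 kip/in.
f_max = √(f_v² + f_b²) = √(3.15² + 19.95²) = 20.2 kip/in.
φr_n = 0.75 × 0.6 × 90 × (0.707 × 0.625) = 17.9 kip/in → NOT adequate.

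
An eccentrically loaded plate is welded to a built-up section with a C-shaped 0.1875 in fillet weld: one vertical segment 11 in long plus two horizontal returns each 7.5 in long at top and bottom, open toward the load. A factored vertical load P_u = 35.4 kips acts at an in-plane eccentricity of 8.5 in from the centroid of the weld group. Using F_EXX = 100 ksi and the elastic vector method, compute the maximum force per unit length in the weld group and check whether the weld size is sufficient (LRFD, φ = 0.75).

f_max ≈ 4.25 kip/in; adequate

Total weld length L_w = 26 in. Treat welds as unit-width lines.
Centroid: x̄ = 2×7.5×3.75 / 26 = 2.163 in from the vertical weld.
Polar moment about centroid: J = I_x + I_y = [11³/12 + 2×7.5×5.5²] + [11×2.163² + 2(7.5³/12 + 7.5×1.587²)] = 724.2 in³.
Direct shear f_v = P/L_w = 35.4 / 26 = 1.362 kip/in (vertical).
Torsion M = P·e = 35.4 × 8.5 = 300.9 kip·in.
Critical point at (x, y) = (5.337, 5.5) from centroid. f_tx = M·y/J = 2.285 kip/in; f_ty = M·x/J = 2.217 kip/in.
Resultant f_max = √[f_tx² + (f_v + f_ty)²] = √[2.285² + (1.362 + 2.217)²] = 4.246 kip/in.
Capacity per unit length: φr_n = 0.75 × 0.6 × 100 × (0.707 × 0.1875) = 5.965 kip/in.
4.246 ≤ 5.965 → adequate.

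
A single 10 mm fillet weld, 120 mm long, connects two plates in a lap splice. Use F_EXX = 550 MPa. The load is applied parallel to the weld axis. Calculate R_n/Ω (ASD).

R_n/Ω ≈ 140 kN

Effective throat t_e = 0.707 × 10 = 7.07 mm.
Total length L = 120 mm; A_we = 7.07 × 120 = 848.4 mm².
F_nw = 0.6 F_EXX = 0.6 × 550 = 330 MPa.
R_n = 330 × 848.4 × 10⁻³ = 280 kN; R_n/Ω = 280/2.0 = 140 kN.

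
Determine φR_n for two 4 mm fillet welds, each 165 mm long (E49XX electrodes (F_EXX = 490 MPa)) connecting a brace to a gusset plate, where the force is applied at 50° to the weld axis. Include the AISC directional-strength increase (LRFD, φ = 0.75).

t_e = 0.707 × 4 = 2.828 mm; A_we = 2.828 × 330 = 933.2 mm².
Directional factor: 1.0 + 0.5 sin^1.5(50°) = 1.335.
F_nw = 0.6 × 490 × 1.335 = 392.6 MPa.
φR_n = 0.75 × 392.6 × 933.2 × 10⁻³ = 274.8 kN.

φR_n ≈ 275 kN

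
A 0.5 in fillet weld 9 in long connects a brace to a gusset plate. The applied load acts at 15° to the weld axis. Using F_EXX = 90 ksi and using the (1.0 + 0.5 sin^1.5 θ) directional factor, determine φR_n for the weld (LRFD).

φR_n ≈ 137 kips

t_e = 0.707 × 0.5 = 0.3535 in; A_we = 0.3535 × 9 = 3.181 in².
Directional factor: 1.0 + 0.5 sin^1.5(15°) = 1.066.
F_nw = 0.6 × 90 × 1.066 = 57.56 ksi.
φR_n = 0.75 × 57.56 × 3.181 = 137.3 kips.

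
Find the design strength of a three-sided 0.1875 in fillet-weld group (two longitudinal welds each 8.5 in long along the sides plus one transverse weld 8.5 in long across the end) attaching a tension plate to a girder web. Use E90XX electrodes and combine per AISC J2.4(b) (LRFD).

E90XX → F_EXX = 90 ksi.
t_e = 0.707 × 0.1875 = 0.1326 in.
R_nwl = 0.6 × 90 × 0.1326 × 17 = 121.7 kip (longitudinal, 2 welds).
R_nwt = 0.6 × 90 × 0.1326 × 8.5 = 60.85 kip (transverse, base value).
(i) R_nwl + R_nwt = 182.5 kip; (ii) 0.85 R_nwl + 1.5 R_nwt = 194.7 kip.
R_n = max = 194.7 kip [governs: (ii)]; φR_n = 146 kip.

φR_n ≈ 146 kip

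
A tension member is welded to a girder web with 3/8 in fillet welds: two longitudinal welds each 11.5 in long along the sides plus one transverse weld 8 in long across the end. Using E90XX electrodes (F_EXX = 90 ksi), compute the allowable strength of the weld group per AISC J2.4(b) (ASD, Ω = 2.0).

t_e = 0.707 × 0.375 = 0.2651 in.
R_nwl = 0.6 × 90 × 0.2651 × 23 = 329.3 kip (longitudinal, 2 welds).
R_nwt = 0.6 × 90 × 0.2651 × 8 = 114.5 kip (transverse, base value).
(i) R_nwl + R_nwt = 443.8 kip; (ii) 0.85 R_nwl + 1.5 R_nwt = 451.7 kip.
R_n = max = 451.7 kip [governs: (ii)]; R_n/Ω = 225.8 kip.

R_n/Ω ≈ 226 kip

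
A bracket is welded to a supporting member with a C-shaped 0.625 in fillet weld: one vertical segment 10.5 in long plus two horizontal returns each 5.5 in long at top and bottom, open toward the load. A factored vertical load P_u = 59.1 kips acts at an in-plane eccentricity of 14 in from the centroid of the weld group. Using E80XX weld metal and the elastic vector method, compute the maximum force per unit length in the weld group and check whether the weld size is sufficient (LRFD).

E80XX → F_EXX = 80 ksi.
Total weld length L_w = 21.5 in. Treat welds as unit-width lines.
Centroid: x̄ = 2×5.5×2.75 / 21.5 = 1.407 in from the vertical weld.
Polar moment about centroid: J = I_x + I_y = [10.5³/12 + 2×5.5×5.25²] + [10.5×1.407² + 2(5.5³/12 + 5.5×1.343²)] = 468 in³.
Direct shear f_v = P/L_w = 59.1 / 21.5 = 2.749 kip/in (vertical).
Torsion M = P·e = 59.1 × 14 = 827.4 kip·in.
Critical point at (x, y) = (4.093, 5.25) from centroid. f_tx = M·y/J = 9.281 kip/in; f_ty = M·x/J = 7.236 kip/in.
Resultant f_max = √[f_tx² + (f_v + f_ty)²] = √[9.281² + (2.749 + 7.236)²] = 13.63 kip/in.
Capacity per unit length: φr_n = 0.75 × 0.6 × 80 × (0.707 × 0.625) = 15.91 kip/in.
13.63 ≤ 15.91 → adequate.

f_max ≈ 13.6 kip/in; adequate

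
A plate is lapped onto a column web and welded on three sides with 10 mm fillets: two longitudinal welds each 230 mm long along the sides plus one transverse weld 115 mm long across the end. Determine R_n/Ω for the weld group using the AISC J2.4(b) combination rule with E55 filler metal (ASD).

E55XX → F_EXX = 550 MPa.
t_e = 0.707 × 10 = 7.07 mm.
R_nwl = 0.6 × 550 × 7.07 × 460 × 10⁻³ = 1073 kN (longitudinal, 2 welds).
R_nwt = 0.6 × 550 × 7.07 × 115 × 10⁻³ = 268.3 kN (transverse, base value).
(i) R_nwl + R_nwt = 1342 kN; (ii) 0.85 R_nwl + 1.5 R_nwt = 1315 kN.
R_n = max = 1342 kN [governs: (i)]; R_n/Ω = 670.8 kN.

R_n/Ω ≈ 671 kN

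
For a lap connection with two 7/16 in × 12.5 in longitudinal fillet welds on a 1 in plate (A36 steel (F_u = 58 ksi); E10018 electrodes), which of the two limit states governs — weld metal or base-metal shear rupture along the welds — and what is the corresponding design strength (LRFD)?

φR_n ≈ 348 kips (weld metal governs)

E100XX → F_EXX = 100 ksi.
t_e = 0.707 × 0.4375 = 0.3093 in; L = 25 in.
Weld metal: φR_n = 0.75 × 0.6 × 100 × 0.3093 × 25 = 348 kips.
Base metal (shear rupture): φR_n = 0.75 × 0.6 × 58 × 1 × 25 = 652.5 kips.
Governing: weld metal.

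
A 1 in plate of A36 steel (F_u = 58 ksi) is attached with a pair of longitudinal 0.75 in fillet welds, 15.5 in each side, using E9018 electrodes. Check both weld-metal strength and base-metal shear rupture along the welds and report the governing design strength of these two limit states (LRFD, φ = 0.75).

φR_n ≈ 666 kips (weld metal governs)

E90XX → F_EXX = 90 ksi.
t_e = 0.707 × 0.75 = 0.5302 in; L = 31 in.
Weld metal: φR_n = 0.75 × 0.6 × 90 × 0.5302 × 31 = 665.7 kips.
Base metal (shear rupture): φR_n = 0.75 × 0.6 × 58 × 1 × 31 = 809.1 kips.
Governing: weld metal.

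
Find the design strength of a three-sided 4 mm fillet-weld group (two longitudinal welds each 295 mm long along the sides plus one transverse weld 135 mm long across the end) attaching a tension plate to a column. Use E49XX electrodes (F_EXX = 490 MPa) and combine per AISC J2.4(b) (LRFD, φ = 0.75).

φR_n ≈ 452 kN

t_e = 0.707 × 4 = 2.828 mm.
R_nwl = 0.6 × 490 × 2.828 × 590 × 10⁻³ = 490.5 kN (longitudinal, 2 welds).
R_nwt = 0.6 × 490 × 2.828 × 135 × 10⁻³ = 112.2 kN (transverse, base value).
(i) R_nwl + R_nwt = 602.8 kN; (ii) 0.85 R_nwl + 1.5 R_nwt = 585.3 kN.
R_n = max = 602.8 kN [governs: (i)]; φR_n = 452.1 kN.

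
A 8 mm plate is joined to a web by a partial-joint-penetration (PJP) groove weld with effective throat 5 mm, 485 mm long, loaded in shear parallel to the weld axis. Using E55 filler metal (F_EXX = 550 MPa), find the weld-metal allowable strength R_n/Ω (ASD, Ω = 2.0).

Effective throat (given) t_e = 5 mm.
A_we = 5 × 485 = 2425 mm².
F_nw = 0.6 F_EXX = 330 MPa.
R_n/Ω = (330 × 2425) / 2.0 × 10⁻³ = 400.1 kN.

R_n/Ω ≈ 400 kN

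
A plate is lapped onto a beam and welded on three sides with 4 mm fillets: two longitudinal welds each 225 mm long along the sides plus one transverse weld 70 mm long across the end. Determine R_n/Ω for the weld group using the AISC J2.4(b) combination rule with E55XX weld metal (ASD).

E55XX → F_EXX = 550 MPa.
t_e = 0.707 × 4 = 2.828 mm.
R_nwl = 0.6 × 550 × 2.828 × 450 × 10⁻³ = 420 kN (longitudinal, 2 welds).
R_nwt = 0.6 × 550 × 2.828 × 70 × 10⁻³ = 65.33 kN (transverse, base value).
(i) R_nwl + R_nwt = 485.3 kN; (ii) 0.85 R_nwl + 1.5 R_nwt = 455 kN.
R_n = max = 485.3 kN [governs: (i)]; R_n/Ω = 242.6 kN.

R_n/Ω ≈ 243 kN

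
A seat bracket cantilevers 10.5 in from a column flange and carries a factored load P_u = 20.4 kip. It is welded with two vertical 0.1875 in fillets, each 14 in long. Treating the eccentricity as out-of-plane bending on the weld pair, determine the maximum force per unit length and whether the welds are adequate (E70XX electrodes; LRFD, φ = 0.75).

E70XX → F_EXX = 70 ksi.
L_w = 2 × 14 = 28 in; section modulus (unit throat) S = 2 × L²/6 = 65.33 in².
Direct shear f_v = P/L_w = 20.4/28 = 0.7286 kip/in.
Moment M = P × e = 20.4 × 10.5 = 214.2 kip·in; bending f_b = M/S = 3.279 kip/in.
f_max = √(f_v² + f_b²) = √(0.7286² + 3.279²) = 3.359 kip/in.
φr_n = 0.75 × 0.6 × 70 × (0.707 × 0.1875) = 4.176 kip/in → adequate.

f_max ≈ 3.36 kip/in; adequate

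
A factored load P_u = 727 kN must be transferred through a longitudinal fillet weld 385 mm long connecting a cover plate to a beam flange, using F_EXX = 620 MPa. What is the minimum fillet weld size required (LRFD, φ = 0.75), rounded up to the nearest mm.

Total weld length L = 385 mm.
Required throat t_e = P_u / (φ × 0.6 F_EXX × L) = 727 / (0.75 × 0.6 × 620 × 385 × 10⁻³) = 6.768 mm.
Required leg w = t_e / 0.707 = 9.573 mm → use 10 mm.

w = 10 mm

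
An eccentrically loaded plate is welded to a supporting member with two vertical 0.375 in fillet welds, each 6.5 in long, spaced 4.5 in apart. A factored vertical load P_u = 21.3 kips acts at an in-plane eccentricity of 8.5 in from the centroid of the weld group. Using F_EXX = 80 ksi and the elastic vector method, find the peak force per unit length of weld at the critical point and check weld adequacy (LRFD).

f_max ≈ 7.47 kip/in; adequate

Total weld length L_w = 13 in. Treat welds as unit-width lines.
Polar moment about centroid: J = 2[d³/12 + d(b/2)²] = 2[6.5³/12 + 6.5×2.25²] = 111.6 in³.
Direct shear f_v = P/L_w = 21.3 / 13 = 1.638 kip/in (vertical).
Torsion M = P·e = 21.3 × 8.5 = 181.05 kip·in.
Critical point at (x, y) = (2.25, 3.25) from centroid. f_tx = M·y/J = 5.273 kip/in; f_ty = M·x/J = 3.651 kip/in.
Resultant f_max = √[f_tx² + (f_v + f_ty)²] = √[5.273² + (1.638 + 3.651)²] = 7.469 kip/in.
Capacity per unit length: φr_n = 0.75 × 0.6 × 80 × (0.707 × 0.375) = 9.544 kip/in.
7.469 ≤ 9.544 → adequate.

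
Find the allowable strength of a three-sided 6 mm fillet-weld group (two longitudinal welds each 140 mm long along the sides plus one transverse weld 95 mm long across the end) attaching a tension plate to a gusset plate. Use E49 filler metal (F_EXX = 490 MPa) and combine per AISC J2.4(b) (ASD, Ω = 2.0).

t_e = 0.707 × 6 = 4.242 mm.
R_nwl = 0.6 × 490 × 4.242 × 280 × 10⁻³ = 349.2 kN (longitudinal, 2 welds).
R_nwt = 0.6 × 490 × 4.242 × 95 × 10⁻³ = 118.5 kN (transverse, base value).
(i) R_nwl + R_nwt = 467.7 kN; (ii) 0.85 R_nwl + 1.5 R_nwt = 474.5 kN.
R_n = max = 474.5 kN [governs: (ii)]; R_n/Ω = 237.3 kN.

R_n/Ω ≈ 237 kN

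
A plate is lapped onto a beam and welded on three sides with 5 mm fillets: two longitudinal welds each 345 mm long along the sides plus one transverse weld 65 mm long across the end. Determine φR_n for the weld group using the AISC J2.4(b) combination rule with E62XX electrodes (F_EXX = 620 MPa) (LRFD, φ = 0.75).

φR_n ≈ 745 kN

t_e = 0.707 × 5 = 3.535 mm.
R_nwl = 0.6 × 620 × 3.535 × 690 × 10⁻³ = 907.4 kN (longitudinal, 2 welds).
R_nwt = 0.6 × 620 × 3.535 × 65 × 10⁻³ = 85.48 kN (transverse, base value).
(i) R_nwl + R_nwt = 992.8 kN; (ii) 0.85 R_nwl + 1.5 R_nwt = 899.5 kN.
R_n = max = 992.8 kN [governs: (i)]; φR_n = 744.6 kN.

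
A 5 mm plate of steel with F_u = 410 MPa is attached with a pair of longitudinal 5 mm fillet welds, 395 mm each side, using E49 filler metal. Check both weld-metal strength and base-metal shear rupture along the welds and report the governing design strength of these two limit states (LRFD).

E49XX → F_EXX = 490 MPa.
t_e = 0.707 × 5 = 3.535 mm; L = 790 mm.
Weld metal: φR_n = 0.75 × 0.6 × 490 × 3.535 × 790 × 10⁻³ = 615.8 kN.
Base metal (shear rupture): φR_n = 0.75 × 0.6 × 410 × 5 × 790 × 10⁻³ = 728.8 kN.
Governing: weld metal.

φR_n ≈ 616 kN (weld metal governs)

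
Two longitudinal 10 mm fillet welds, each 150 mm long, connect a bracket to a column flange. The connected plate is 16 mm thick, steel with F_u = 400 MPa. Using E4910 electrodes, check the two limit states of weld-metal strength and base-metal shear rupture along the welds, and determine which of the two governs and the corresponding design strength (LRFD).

E49XX → F_EXX = 490 MPa.
t_e = 0.707 × 10 = 7.07 mm; L = 300 mm.
Weld metal: φR_n = 0.75 × 0.6 × 490 × 7.07 × 300 × 10⁻³ = 467.7 kN.
Base metal (shear rupture): φR_n = 0.75 × 0.6 × 400 × 16 × 300 × 10⁻³ = 864 kN.
Governing: weld metal.

φR_n ≈ 468 kN (weld metal governs)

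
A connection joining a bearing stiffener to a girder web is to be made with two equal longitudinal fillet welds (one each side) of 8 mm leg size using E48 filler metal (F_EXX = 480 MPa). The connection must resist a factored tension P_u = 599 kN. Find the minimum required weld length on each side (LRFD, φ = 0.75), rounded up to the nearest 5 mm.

L = 250 mm on each side

Throat t_e = 0.707 × 8 = 5.656 mm.
φr_n = 0.75 × 0.6 × 480 × 5.656 × 10⁻³ = 1.222 kN/mm.
L_req = P_u / φr_n = 599 / 1.222 = 490.3 mm total.
Per side: 490.3 / 2 = 245.2 mm.
Round up → use L = 250 mm on each side.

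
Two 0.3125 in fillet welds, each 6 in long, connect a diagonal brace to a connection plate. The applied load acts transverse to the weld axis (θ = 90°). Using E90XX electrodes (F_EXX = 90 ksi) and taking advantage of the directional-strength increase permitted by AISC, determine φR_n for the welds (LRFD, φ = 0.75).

φR_n ≈ 161 kip

t_e = 0.707 × 0.3125 = 0.2209 in; A_we = 0.2209 × 12 = 2.651 in².
Directional factor: 1.0 + 0.5 sin^1.5(90°) = 1.5.
F_nw = 0.6 × 90 × 1.5 = 81 ksi.
φR_n = 0.75 × 81 × 2.651 = 161.1 kip.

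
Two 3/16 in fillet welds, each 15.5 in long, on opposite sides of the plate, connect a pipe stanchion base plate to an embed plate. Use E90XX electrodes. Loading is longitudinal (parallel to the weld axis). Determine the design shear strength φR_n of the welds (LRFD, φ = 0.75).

φR_n ≈ 166 kip

E90XX → F_EXX = 90 ksi.
Effective throat t_e = 0.707 × 0.1875 = 0.1326 in.
Total length L = 31 in; A_we = 0.1326 × 31 = 4.109 in².
F_nw = 0.6 F_EXX = 0.6 × 90 = 54 ksi.
φR_n = 0.75 × 54 × 4.109 = 166.4 kip.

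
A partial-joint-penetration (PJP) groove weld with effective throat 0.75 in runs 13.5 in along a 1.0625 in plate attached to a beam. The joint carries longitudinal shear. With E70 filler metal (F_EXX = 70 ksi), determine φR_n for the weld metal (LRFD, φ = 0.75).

φR_n ≈ 319 kip

Effective throat (given) t_e = 0.75 in.
A_we = 0.75 × 13.5 = 10.12 in².
F_nw = 0.6 F_EXX = 42 ksi.
φR_n = 0.75 × 42 × 10.12 = 318.9 kip.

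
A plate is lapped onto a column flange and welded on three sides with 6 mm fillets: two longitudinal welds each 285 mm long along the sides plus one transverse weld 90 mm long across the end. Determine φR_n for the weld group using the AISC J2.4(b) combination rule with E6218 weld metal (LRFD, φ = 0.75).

E62XX → F_EXX = 620 MPa.
t_e = 0.707 × 6 = 4.242 mm.
R_nwl = 0.6 × 620 × 4.242 × 570 × 10⁻³ = 899.5 kN (longitudinal, 2 welds).
R_nwt = 0.6 × 620 × 4.242 × 90 × 10⁻³ = 142 kN (transverse, base value).
(i) R_nwl + R_nwt = 1041 kN; (ii) 0.85 R_nwl + 1.5 R_nwt = 977.6 kN.
R_n = max = 1041 kN [governs: (i)]; φR_n = 781.1 kN.

φR_n ≈ 781 kN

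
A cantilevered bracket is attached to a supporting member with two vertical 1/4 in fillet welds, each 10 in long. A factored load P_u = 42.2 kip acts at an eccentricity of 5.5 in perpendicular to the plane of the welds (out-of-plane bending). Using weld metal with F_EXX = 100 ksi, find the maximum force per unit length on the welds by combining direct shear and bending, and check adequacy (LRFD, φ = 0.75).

f_max ≈ 7.28 kip/in; adequate

L_w = 2 × 10 = 20 in; section modulus (unit throat) S = 2 × L²/6 = 33.33 in².
Direct shear f_v = P/L_w = 42.2/20 = 2.11 kip/in.
Moment M = P × e = 42.2 × 5.5 = 232.1 kip·in; bending f_b = M/S = 6.963 kip/in.
f_max = √(f_v² + f_b²) = √(2.11² + 6.963²) = 7.276 kip/in.
φr_n = 0.75 × 0.6 × 100 × (0.707 × 0.25) = 7.954 kip/in → adequate.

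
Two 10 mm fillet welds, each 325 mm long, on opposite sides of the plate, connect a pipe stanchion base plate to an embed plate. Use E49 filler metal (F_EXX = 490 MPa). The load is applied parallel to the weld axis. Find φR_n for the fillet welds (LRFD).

φR_n ≈ 1010 kN

Effective throat t_e = 0.707 × 10 = 7.07 mm.
Total length L = 650 mm; A_we = 7.07 × 650 = 4596 mm².
F_nw = 0.6 F_EXX = 0.6 × 490 = 294 MPa.
φR_n = 0.75 × 294 × 4596 × 10⁻³ = 1013 kN.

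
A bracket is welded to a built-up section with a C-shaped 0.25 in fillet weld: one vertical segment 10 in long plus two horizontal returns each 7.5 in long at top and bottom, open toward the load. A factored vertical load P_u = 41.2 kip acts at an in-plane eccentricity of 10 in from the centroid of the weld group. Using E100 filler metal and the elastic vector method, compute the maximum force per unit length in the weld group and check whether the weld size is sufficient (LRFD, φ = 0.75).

f_max ≈ 6.17 kip/in; adequate

E100XX → F_EXX = 100 ksi.
Total weld length L_w = 25 in. Treat welds as unit-width lines.
Centroid: x̄ = 2×7.5×3.75 / 25 = 2.25 in from the vertical weld.
Polar moment about centroid: J = I_x + I_y = [10³/12 + 2×7.5×5²] + [10×2.25² + 2(7.5³/12 + 7.5×1.5²)] = 613 in³.
Direct shear f_v = P/L_w = 41.2 / 25 = 1.648 kip/in (vertical).
Torsion M = P·e = 41.2 × 10 = 412 kip·in.
Critical point at (x, y) = (5.25, 5) from centroid. f_tx = M·y/J = 3.36 kip/in; f_ty = M·x/J = 3.528 kip/in.
Resultant f_max = √[f_tx² + (f_v + f_ty)²] = √[3.36² + (1.648 + 3.528)²] = 6.172 kip/in.
Capacity per unit length: φr_n = 0.75 × 0.6 × 100 × (0.707 × 0.25) = 7.954 kip/in.
6.172 ≤ 7.954 → adequate.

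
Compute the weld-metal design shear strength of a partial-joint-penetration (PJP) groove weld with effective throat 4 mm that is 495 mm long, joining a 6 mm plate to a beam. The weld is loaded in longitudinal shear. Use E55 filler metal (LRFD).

φR_n ≈ 490 kN

E55XX → F_EXX = 550 MPa.
Effective throat (given) t_e = 4 mm.
A_we = 4 × 495 = 1980 mm².
F_nw = 0.6 F_EXX = 330 MPa.
φR_n = 0.75 × 330 × 1980 × 10⁻³ = 490 kN.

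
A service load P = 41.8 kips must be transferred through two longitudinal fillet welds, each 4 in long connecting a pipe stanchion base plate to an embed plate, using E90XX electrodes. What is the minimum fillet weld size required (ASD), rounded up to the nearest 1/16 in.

E90XX → F_EXX = 90 ksi.
Total weld length L = 8 in.
Required throat t_e = P × Ω / (0.6 F_EXX × L) = 41.8 × 2.0 / (0.6 × 90 × 8) = 0.1935 in.
Required leg w = t_e / 0.707 = 0.2737 in → use 5/16 in.

w = 5/16 in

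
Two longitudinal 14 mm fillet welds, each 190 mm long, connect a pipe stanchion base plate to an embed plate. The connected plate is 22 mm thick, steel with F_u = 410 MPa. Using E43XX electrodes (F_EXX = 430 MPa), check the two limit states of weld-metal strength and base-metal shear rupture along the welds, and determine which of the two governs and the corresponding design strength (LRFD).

φR_n ≈ 728 kN (weld metal governs)

t_e = 0.707 × 14 = 9.898 mm; L = 380 mm.
Weld metal: φR_n = 0.75 × 0.6 × 430 × 9.898 × 380 × 10⁻³ = 727.8 kN.
Base metal (shear rupture): φR_n = 0.75 × 0.6 × 410 × 22 × 380 × 10⁻³ = 1542 kN.
Governing: weld metal.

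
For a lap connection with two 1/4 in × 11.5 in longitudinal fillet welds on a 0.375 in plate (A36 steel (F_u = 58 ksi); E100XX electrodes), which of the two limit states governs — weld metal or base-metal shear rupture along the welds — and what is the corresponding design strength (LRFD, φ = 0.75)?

E100XX → F_EXX = 100 ksi.
t_e = 0.707 × 0.25 = 0.1767 in; L = 23 in.
Weld metal: φR_n = 0.75 × 0.6 × 100 × 0.1767 × 23 = 182.9 kips.
Base metal (shear rupture): φR_n = 0.75 × 0.6 × 58 × 0.375 × 23 = 225.1 kips.
Governing: weld metal.

φR_n ≈ 183 kips (weld metal governs)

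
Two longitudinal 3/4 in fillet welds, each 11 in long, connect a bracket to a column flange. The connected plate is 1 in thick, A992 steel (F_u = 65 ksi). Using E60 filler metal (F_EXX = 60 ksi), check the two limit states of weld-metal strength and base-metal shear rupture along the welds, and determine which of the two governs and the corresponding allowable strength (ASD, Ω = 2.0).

t_e = 0.707 × 0.75 = 0.5302 in; L = 22 in.
Weld metal: R_n/Ω = (1/2.0) × 0.6 × 60 × 0.5302 × 22 = 210 kip.
Base metal (shear rupture): R_n/Ω = (1/2.0) × 0.6 × 65 × 1 × 22 = 429 kip.
Governing: weld metal.

R_n/Ω ≈ 210 kip (weld metal governs)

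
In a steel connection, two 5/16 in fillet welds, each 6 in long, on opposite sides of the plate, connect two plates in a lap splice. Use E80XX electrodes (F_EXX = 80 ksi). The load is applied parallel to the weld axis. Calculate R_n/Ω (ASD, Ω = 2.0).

Effective throat t_e = 0.707 × 0.3125 = 0.2209 in.
Total length L = 12 in; A_we = 0.2209 × 12 = 2.651 in².
F_nw = 0.6 F_EXX = 0.6 × 80 = 48 ksi.
R_n = 48 × 2.651 = 127.3 kip; R_n/Ω = 127.3/2.0 = 63.63 kip.

R_n/Ω ≈ 63.6 kip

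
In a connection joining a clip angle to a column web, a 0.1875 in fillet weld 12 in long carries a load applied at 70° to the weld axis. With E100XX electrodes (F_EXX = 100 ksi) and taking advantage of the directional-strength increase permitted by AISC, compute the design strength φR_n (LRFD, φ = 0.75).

φR_n ≈ 104 kips

t_e = 0.707 × 0.1875 = 0.1326 in; A_we = 0.1326 × 12 = 1.591 in².
Directional factor: 1.0 + 0.5 sin^1.5(70°) = 1.455.
F_nw = 0.6 × 100 × 1.455 = 87.33 ksi.
φR_n = 0.75 × 87.33 × 1.591 = 104.2 kips.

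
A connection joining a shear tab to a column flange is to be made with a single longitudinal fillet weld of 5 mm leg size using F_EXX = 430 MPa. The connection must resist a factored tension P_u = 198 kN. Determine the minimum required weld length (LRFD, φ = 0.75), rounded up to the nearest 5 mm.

Throat t_e = 0.707 × 5 = 3.535 mm.
φr_n = 0.75 × 0.6 × 430 × 3.535 × 10⁻³ = 0.684 kN/mm.
L_req = P_u / φr_n = 198 / 0.684 = 289.5 mm total.
Round up → use L = 290 mm.

L = 290 mm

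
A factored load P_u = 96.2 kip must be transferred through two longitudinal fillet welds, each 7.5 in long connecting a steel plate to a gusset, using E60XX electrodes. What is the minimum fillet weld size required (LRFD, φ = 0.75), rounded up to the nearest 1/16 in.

E60XX → F_EXX = 60 ksi.
Total weld length L = 15 in.
Required throat t_e = P_u / (φ × 0.6 F_EXX × L) = 96.2 / (0.75 × 0.6 × 60 × 15) = 0.2375 in.
Required leg w = t_e / 0.707 = 0.336 in → use 3/8 in.

w = 3/8 in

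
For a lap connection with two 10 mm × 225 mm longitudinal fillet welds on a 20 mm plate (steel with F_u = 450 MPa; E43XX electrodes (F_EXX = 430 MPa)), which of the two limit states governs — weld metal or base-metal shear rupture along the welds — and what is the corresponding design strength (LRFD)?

φR_n ≈ 616 kN (weld metal governs)

t_e = 0.707 × 10 = 7.07 mm; L = 450 mm.
Weld metal: φR_n = 0.75 × 0.6 × 430 × 7.07 × 450 × 10⁻³ = 615.6 kN.
Base metal (shear rupture): φR_n = 0.75 × 0.6 × 450 × 20 × 450 × 10⁻³ = 1822 kN.
Governing: weld metal.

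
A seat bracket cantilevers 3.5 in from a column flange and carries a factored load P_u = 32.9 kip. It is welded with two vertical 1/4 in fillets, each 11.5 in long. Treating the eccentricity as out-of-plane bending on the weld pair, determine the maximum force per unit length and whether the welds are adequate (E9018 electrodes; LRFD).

f_max ≈ 2.98 kip/in; adequate

E90XX → F_EXX = 90 ksi.
L_w = 2 × 11.5 = 23 in; section modulus (unit throat) S = 2 × L²/6 = 44.08 in².
Direct shear f_v = P/L_w = 32.9/23 = 1.43 kip/in.
Moment M = P × e = 32.9 × 3.5 = 115.15 kip·in; bending f_b = M/S = 2.612 kip/in.
f_max = √(f_v² + f_b²) = √(1.43² + 2.612²) = 2.978 kip/in.
φr_n = 0.75 × 0.6 × 90 × (0.707 × 0.25) = 7.158 kip/in → adequate.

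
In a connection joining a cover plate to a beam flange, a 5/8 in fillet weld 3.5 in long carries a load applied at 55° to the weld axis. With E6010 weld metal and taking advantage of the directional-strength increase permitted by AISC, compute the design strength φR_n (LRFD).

E60XX → F_EXX = 60 ksi.
t_e = 0.707 × 0.625 = 0.4419 in; A_we = 0.4419 × 3.5 = 1.547 in².
Directional factor: 1.0 + 0.5 sin^1.5(55°) = 1.371.
F_nw = 0.6 × 60 × 1.371 = 49.35 ksi.
φR_n = 0.75 × 49.35 × 1.547 = 57.24 kip.

φR_n ≈ 57.2 kip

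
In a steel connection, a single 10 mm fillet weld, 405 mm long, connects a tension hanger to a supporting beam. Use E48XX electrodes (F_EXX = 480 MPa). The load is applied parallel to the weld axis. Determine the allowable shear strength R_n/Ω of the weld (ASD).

R_n/Ω ≈ 412 kN

Effective throat t_e = 0.707 × 10 = 7.07 mm.
Total length L = 405 mm; A_we = 7.07 × 405 = 2863 mm².
F_nw = 0.6 F_EXX = 0.6 × 480 = 288 MPa.
R_n = 288 × 2863 × 10⁻³ = 824.6 kN; R_n/Ω = 824.6/2.0 = 412.3 kN.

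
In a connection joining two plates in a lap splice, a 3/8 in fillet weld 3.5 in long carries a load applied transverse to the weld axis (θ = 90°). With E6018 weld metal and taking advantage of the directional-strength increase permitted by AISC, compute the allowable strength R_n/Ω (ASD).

R_n/Ω ≈ 25.1 kip

E60XX → F_EXX = 60 ksi.
t_e = 0.707 × 0.375 = 0.2651 in; A_we = 0.2651 × 3.5 = 0.9279 in².
Directional factor: 1.0 + 0.5 sin^1.5(90°) = 1.5.
F_nw = 0.6 × 60 × 1.5 = 54 ksi.
R_n/Ω = (54 × 0.9279) / 2.0 = 25.05 kip.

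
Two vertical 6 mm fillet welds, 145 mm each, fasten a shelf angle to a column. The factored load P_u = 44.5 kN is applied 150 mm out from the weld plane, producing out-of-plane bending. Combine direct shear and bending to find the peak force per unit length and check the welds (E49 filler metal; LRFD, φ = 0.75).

f_max ≈ 965 N/mm; NOT adequate

E49XX → F_EXX = 490 MPa.
L_w = 2 × 145 = 290 mm; section modulus (unit throat) S = 2 × L²/6 = 7008 mm².
Direct shear f_v = P/L_w = 44.5×10³/290 = 153.4 N/mm.
Moment M = P × e = 44.5×10³ × 150 = 6675000 N·mm; bending f_b = M/S = 952.4 N/mm.
f_max = √(f_v² + f_b²) = √(153.4² + 952.4²) = 964.7 N/mm.
φr_n = 0.75 × 0.6 × 490 × (0.707 × 6) = 935.4 N/mm → NOT adequate.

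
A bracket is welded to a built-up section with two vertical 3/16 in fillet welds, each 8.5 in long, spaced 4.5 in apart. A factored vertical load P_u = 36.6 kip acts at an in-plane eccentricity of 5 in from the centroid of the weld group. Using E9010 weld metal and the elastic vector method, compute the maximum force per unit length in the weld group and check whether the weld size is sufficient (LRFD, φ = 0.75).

f_max ≈ 5.99 kip/in; NOT adequate

E90XX → F_EXX = 90 ksi.
Total weld length L_w = 17 in. Treat welds as unit-width lines.
Polar moment about centroid: J = 2[d³/12 + d(b/2)²] = 2[8.5³/12 + 8.5×2.25²] = 188.4 in³.
Direct shear f_v = P/L_w = 36.6 / 17 = 2.153 kip/in (vertical).
Torsion M = P·e = 36.6 × 5 = 183 kip·in.
Critical point at (x, y) = (2.25, 4.25) from centroid. f_tx = M·y/J = 4.128 kip/in; f_ty = M·x/J = 2.185 kip/in.
Resultant f_max = √[f_tx² + (f_v + f_ty)²] = √[4.128² + (2.153 + 2.185)²] = 5.988 kip/in.
Capacity per unit length: φr_n = 0.75 × 0.6 × 90 × (0.707 × 0.1875) = 5.369 kip/in.
5.988 > 5.369 → NOT adequate.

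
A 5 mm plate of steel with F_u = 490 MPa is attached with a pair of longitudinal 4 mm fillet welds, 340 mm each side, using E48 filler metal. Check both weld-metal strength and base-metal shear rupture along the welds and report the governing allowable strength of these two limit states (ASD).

E48XX → F_EXX = 480 MPa.
t_e = 0.707 × 4 = 2.828 mm; L = 680 mm.
Weld metal: R_n/Ω = (1/2.0) × 0.6 × 480 × 2.828 × 680 × 10⁻³ = 276.9 kN.
Base metal (shear rupture): R_n/Ω = (1/2.0) × 0.6 × 490 × 5 × 680 × 10⁻³ = 499.8 kN.
Governing: weld metal.

R_n/Ω ≈ 277 kN (weld metal governs)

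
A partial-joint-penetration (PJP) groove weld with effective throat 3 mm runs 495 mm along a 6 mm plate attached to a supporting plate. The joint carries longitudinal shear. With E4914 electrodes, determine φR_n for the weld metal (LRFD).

φR_n ≈ 327 kN

E49XX → F_EXX = 490 MPa.
Effective throat (given) t_e = 3 mm.
A_we = 3 × 495 = 1485 mm².
F_nw = 0.6 F_EXX = 294 MPa.
φR_n = 0.75 × 294 × 1485 × 10⁻³ = 327.4 kN.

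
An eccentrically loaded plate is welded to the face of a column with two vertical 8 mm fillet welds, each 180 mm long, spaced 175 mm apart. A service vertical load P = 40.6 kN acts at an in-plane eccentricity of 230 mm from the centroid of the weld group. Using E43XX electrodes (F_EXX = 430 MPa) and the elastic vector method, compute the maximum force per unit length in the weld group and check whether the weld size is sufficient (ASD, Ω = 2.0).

f_max ≈ 401 N/mm; adequate

Total weld length L_w = 360 mm. Treat welds as unit-width lines.
Polar moment about centroid: J = 2[d³/12 + d(b/2)²] = 2[180³/12 + 180×87.5²] = 3728000 mm³.
Direct shear f_v = P/L_w = 40.6×10³ / 360 = 112.8 N/mm (vertical).
Torsion M = P·e = 40.6×10³ × 230 = 9338000 N·mm.
Critical point at (x, y) = (87.5, 90) from centroid. f_tx = M·y/J = 225.4 N/mm; f_ty = M·x/J = 219.2 N/mm.
Resultant f_max = √[f_tx² + (f_v + f_ty)²] = √[225.4² + (112.8 + 219.2)²] = 401.2 N/mm.
Capacity per unit length: r_n/Ω = (1/2.0) × 0.6 × 430 × (0.707 × 8) = 729.6 N/mm.
401.2 ≤ 729.6 → adequate.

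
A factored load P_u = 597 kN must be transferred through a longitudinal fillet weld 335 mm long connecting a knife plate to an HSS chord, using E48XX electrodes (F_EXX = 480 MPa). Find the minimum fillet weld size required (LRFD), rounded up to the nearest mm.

w = 12 mm

Total weld length L = 335 mm.
Required throat t_e = P_u / (φ × 0.6 F_EXX × L) = 597 / (0.75 × 0.6 × 480 × 335 × 10⁻³) = 8.25 mm.
Required leg w = t_e / 0.707 = 11.67 mm → use 12 mm.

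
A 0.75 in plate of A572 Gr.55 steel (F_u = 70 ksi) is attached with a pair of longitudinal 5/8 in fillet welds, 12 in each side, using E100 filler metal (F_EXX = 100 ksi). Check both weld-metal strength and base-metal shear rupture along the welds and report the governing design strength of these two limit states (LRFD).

t_e = 0.707 × 0.625 = 0.4419 in; L = 24 in.
Weld metal: φR_n = 0.75 × 0.6 × 100 × 0.4419 × 24 = 477.2 kip.
Base metal (shear rupture): φR_n = 0.75 × 0.6 × 70 × 0.75 × 24 = 567 kip.
Governing: weld metal.

φR_n ≈ 477 kip (weld metal governs)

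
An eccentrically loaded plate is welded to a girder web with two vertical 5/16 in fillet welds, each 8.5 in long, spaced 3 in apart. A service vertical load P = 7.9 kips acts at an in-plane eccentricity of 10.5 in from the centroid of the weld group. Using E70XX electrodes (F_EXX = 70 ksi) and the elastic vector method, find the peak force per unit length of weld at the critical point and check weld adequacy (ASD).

Total weld length L_w = 17 in. Treat welds as unit-width lines.
Polar moment about centroid: J = 2[d³/12 + d(b/2)²] = 2[8.5³/12 + 8.5×1.5²] = 140.6 in³.
Direct shear f_v = P/L_w = 7.9 / 17 = 0.4647 kip/in (vertical).
Torsion M = P·e = 7.9 × 10.5 = 82.95 kip·in.
Critical point at (x, y) = (1.5, 4.25) from centroid. f_tx = M·y/J = 2.507 kip/in; f_ty = M·x/J = 0.8849 kip/in.
Resultant f_max = √[f_tx² + (f_v + f_ty)²] = √[2.507² + (0.4647 + 0.8849)²] = 2.847 kip/in.
Capacity per unit length: r_n/Ω = (1/2.0) × 0.6 × 70 × (0.707 × 0.3125) = 4.64 kip/in.
2.847 ≤ 4.64 → adequate.

f_max ≈ 2.85 kip/in; adequate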